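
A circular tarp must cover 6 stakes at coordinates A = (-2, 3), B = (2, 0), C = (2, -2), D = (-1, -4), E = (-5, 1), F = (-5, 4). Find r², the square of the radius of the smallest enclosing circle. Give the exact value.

21.58203125

A smallest enclosing disk is always determined by at most three of the input points on its boundary.
The minimum enclosing circle is determined by three boundary points: C, D, F.
Their circumcentre is (-1.875, 0.5625) with r² = 21.58203125.
The farthest remaining point B is at distance² 15.33203125 ≤ 21.58203125.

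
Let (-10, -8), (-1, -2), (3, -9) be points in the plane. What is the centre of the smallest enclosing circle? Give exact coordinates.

(-201/58, -467/58)

Call the three points A, B, C in the order given.
Side lengths²: AB² = 117, AC² = 170, BC² = 65.
Since AC² = 170 < 117 + 65 = 182, the triangle is acute, so the smallest enclosing circle is the circumcircle.
Circumcentre = (-201/58, -467/58), r² = 71825/1682.
Centre = (-201/58, -467/58).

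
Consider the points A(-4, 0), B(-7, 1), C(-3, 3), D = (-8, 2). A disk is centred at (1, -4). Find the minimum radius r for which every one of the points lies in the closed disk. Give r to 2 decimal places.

The required radius is the distance from (1, -4) to the farthest point.
Squared distances: 41, 89, 65, 117.
Maximum is 117, attained at D.
r = √117 ≈ 10.82.

10.82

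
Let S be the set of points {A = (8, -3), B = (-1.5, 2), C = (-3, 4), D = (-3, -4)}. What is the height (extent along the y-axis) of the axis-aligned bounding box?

8

max y = 4, min y = -4, so height = 8.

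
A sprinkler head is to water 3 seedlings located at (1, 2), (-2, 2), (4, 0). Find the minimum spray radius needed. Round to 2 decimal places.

3.16

Call the three points A, B, C in the order given.
Side lengths²: AB² = 9, AC² = 13, BC² = 40.
Since BC² = 40 ≥ 13 + 9 = 22, the angle opposite BC is not acute, so the smallest enclosing circle has BC as diameter.
Centre = midpoint of BC = (1, 1), r² = 40/4 = 10.
r = √10 ≈ 3.16.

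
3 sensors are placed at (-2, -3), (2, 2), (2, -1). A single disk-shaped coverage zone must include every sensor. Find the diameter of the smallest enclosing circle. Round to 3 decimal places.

Call the three points A, B, C in the order given.
Side lengths²: AB² = 41, AC² = 20, BC² = 9.
Since AB² = 41 ≥ 20 + 9 = 29, the angle opposite AB is not acute, so the smallest enclosing circle has AB as diameter.
Centre = midpoint of AB = (0, -0.5), r² = 41/4 = 10.25.
Diameter = 2r = 2√(10.25) ≈ 6.403.

6.403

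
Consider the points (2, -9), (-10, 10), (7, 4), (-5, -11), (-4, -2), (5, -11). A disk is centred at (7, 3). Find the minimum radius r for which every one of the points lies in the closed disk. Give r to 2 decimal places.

The required radius is the distance from (7, 3) to the farthest point.
Squared distances: 169, 338, 1, 340, 146, 200.
Maximum is 340, attained at (-5, -11).
r = √340 ≈ 18.44.

18.44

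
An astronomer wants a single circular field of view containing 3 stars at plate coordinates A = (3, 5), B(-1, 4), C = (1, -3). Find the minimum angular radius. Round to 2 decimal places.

4.13

Side lengths²: AB² = 17, AC² = 68, BC² = 53.
Since AC² = 68 < 53 + 17 = 70, the triangle is acute, so the smallest enclosing circle is the circumcircle.
Circumcentre = (28/15, 31/30), r² = 15317/900.
r = √(15317/900) ≈ 4.13.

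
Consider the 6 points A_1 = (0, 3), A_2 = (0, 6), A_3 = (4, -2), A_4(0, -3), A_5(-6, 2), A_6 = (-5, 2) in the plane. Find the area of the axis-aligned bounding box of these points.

90

x ranges over [-6, 4], width 10.
y ranges over [-3, 6], height 9.
Area = 10 × 9 = 90.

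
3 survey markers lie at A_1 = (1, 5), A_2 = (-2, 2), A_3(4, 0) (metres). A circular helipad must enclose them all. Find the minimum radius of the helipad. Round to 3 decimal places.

3.260

Side lengths²: A_1A_2² = 18, A_1A_3² = 34, A_2A_3² = 40.
Since A_2A_3² = 40 < 34 + 18 = 52, the triangle is acute, so the smallest enclosing circle is the circumcircle.
Circumcentre = (1.25, 1.75), r² = 10.625.
r = √(10.625) ≈ 3.260.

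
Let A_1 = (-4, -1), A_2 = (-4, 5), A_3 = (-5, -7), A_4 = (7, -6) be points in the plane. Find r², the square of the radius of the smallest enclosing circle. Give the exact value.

The minimum enclosing circle is determined by three boundary points: A_2, A_3, A_4.
Their circumcentre is (15/26, -37/26) with r² = 21025/338.
The farthest remaining point A_1 is at distance² 7141/338 ≤ 21025/338.

21025/338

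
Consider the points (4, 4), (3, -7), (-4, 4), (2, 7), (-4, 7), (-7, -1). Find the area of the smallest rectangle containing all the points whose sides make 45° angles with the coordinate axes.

In coordinates u = x + y, v = x − y the rectangle is axis-aligned; the map (x,y)→(u,v) scales areas by 2.
u-values: 8, -4, 0, 9, 3, -8; range = 9 − (-8) = 17.
v-values: 0, 10, -8, -5, -11, -6; range = 10 − (-11) = 21.
Area = (17 × 21) / 2 = 178.5.

178.5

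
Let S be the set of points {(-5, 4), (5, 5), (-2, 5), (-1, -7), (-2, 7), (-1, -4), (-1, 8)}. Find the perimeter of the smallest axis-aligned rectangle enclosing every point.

Width = max x − min x = 5 − (-5) = 10.
Height = max y − min y = 8 − (-7) = 15.
Perimeter = 2(10 + 15) = 50.

50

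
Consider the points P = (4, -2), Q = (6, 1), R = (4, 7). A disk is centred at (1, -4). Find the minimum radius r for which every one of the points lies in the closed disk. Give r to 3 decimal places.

The required radius is the distance from (1, -4) to the farthest point.
Squared distances: 13, 50, 130.
Maximum is 130, attained at R.
r = √130 ≈ 11.402.

11.402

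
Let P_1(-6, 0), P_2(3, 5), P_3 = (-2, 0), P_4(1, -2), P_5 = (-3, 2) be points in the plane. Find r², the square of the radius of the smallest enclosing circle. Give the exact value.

26.5

The farthest pair is P_1–P_2 with squared distance 106. The circle on this segment as diameter has centre (-1.5, 2.5) and r² = 106/4 = 26.5.
Check P_3: distance² to centre = 6.5 ≤ 26.5, so it lies inside.
All remaining points lie in this disk, and no smaller disk contains both endpoints, so this is the minimum enclosing circle.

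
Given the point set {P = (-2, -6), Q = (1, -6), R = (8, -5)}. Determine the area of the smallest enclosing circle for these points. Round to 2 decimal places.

Side lengths²: PQ² = 9, PR² = 101, QR² = 50.
Since PR² = 101 ≥ 50 + 9 = 59, the angle opposite PR is not acute, so the smallest enclosing circle has PR as diameter.
Centre = midpoint of PR = (3, -5.5), r² = 101/4 = 25.25.
Area = π·r² = π·25.25 ≈ 79.33.

79.33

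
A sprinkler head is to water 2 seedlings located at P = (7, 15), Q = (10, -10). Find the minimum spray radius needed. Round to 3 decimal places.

12.590

The smallest circle enclosing two points has them as diameter endpoints.
Centre = midpoint = (8.5, 2.5); r² = |PQ|²/4 = 634/4 = 158.5.
r = √(158.5) ≈ 12.590.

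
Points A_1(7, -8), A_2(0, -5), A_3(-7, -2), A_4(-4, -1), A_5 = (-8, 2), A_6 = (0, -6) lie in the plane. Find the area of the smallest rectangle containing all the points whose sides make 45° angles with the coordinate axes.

In coordinates u = x + y, v = x − y the rectangle is axis-aligned; the map (x,y)→(u,v) scales areas by 2.
u-values: -1, -5, -9, -5, -6, -6; range = -1 − (-9) = 8.
v-values: 15, 5, -5, -3, -10, 6; range = 15 − (-10) = 25.
Area = (8 × 25) / 2 = 100.

100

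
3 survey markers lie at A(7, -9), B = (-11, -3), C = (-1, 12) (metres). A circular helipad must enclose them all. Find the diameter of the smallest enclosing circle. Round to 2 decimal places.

Side lengths²: AB² = 360, AC² = 505, BC² = 325.
Since AC² = 505 < 360 + 325 = 685, the triangle is acute, so the smallest enclosing circle is the circumcircle.
Circumcentre = (3/22, 9/22), r² = 32825/242.
Diameter = 2r = 2√(32825/242) ≈ 23.29.

23.29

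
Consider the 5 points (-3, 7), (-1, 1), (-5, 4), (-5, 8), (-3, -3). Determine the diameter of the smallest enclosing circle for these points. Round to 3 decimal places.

A smallest enclosing disk is always determined by at most three of the input points on its boundary.
The farthest pair is (-5, 8)–(-3, -3) with squared distance 125. The circle on this segment as diameter has centre (-4, 2.5) and r² = 125/4 = 31.25.
Check (-3, 7): distance² to centre = 21.25 ≤ 31.25, so it lies inside.
All remaining points lie in this disk, and no smaller disk contains both endpoints, so this is the minimum enclosing circle.
Diameter = 2r = 2√(31.25) ≈ 11.180.

11.180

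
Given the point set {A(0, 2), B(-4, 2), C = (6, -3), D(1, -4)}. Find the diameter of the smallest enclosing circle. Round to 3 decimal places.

The minimum enclosing circle of a finite set is fixed by two of the points (as a diameter) or three (as a circumcircle).
The farthest pair is B–C with squared distance 125. The circle on this segment as diameter has centre (1, -0.5) and r² = 125/4 = 31.25.
Check A: distance² to centre = 7.25 ≤ 31.25, so it lies inside.
All remaining points lie in this disk, and no smaller disk contains both endpoints, so this is the minimum enclosing circle.
Diameter = 2r = 2√(31.25) ≈ 11.180.

11.180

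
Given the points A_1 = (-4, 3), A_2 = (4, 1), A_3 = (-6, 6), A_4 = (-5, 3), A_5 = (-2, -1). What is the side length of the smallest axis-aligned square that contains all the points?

10

The bounding box has width 10 and height 7.
An axis-aligned square enclosing the set must have side ≥ max(width, height).
So the minimum side is max(10, 7) = 10.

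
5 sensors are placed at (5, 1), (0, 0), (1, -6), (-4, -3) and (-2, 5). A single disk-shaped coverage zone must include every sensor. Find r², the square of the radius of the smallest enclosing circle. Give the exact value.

The minimum enclosing circle of a finite set is fixed by two of the points (as a diameter) or three (as a circumcircle).
The farthest pair is (1, -6)–(-2, 5) with squared distance 130. The circle on this segment as diameter has centre (-0.5, -0.5) and r² = 130/4 = 32.5.
Check (5, 1): distance² to centre = 32.5 ≤ 32.5, so it lies inside.
All remaining points lie in this disk, and no smaller disk contains both endpoints, so this is the minimum enclosing circle.

32.5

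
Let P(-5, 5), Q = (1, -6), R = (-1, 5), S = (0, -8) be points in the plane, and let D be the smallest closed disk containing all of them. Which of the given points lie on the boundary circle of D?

P, S

The minimum enclosing circle of a finite set is fixed by two of the points (as a diameter) or three (as a circumcircle).
The farthest pair is P–S with squared distance 194. The circle on this segment as diameter has centre (-2.5, -1.5) and r² = 194/4 = 48.5.
Check Q: distance² to centre = 32.5 ≤ 48.5, so it lies inside.
All remaining points lie in this disk, and no smaller disk contains both endpoints, so this is the minimum enclosing circle.
The points at distance exactly r from the centre are P, S — 2 points.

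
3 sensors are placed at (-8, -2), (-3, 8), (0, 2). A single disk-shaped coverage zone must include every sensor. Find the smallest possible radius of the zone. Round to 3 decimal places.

5.590

Call the three points A, B, C in the order given.
Side lengths²: AB² = 125, AC² = 80, BC² = 45.
Since AB² = 125 ≥ 80 + 45 = 125, the angle opposite AB is not acute, so the smallest enclosing circle has AB as diameter.
Centre = midpoint of AB = (-5.5, 3), r² = 125/4 = 31.25.
r = √(31.25) ≈ 5.590.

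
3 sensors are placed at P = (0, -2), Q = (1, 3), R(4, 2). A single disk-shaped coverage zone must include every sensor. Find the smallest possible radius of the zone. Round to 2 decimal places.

Side lengths²: PQ² = 26, PR² = 32, QR² = 10.
Since PR² = 32 < 26 + 10 = 36, the triangle is acute, so the smallest enclosing circle is the circumcircle.
Circumcentre = (1.75, 0.25), r² = 8.125.
r = √(8.125) ≈ 2.85.

2.85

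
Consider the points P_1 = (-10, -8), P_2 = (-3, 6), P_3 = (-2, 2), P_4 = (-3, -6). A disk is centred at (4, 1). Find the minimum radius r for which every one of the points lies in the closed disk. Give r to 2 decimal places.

16.64

The required radius is the distance from (4, 1) to the farthest point.
Squared distances: 277, 74, 37, 98.
Maximum is 277, attained at P_1.
r = √277 ≈ 16.64.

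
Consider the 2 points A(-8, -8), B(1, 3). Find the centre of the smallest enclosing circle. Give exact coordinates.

The smallest circle enclosing two points has them as diameter endpoints.
Centre = midpoint = (-3.5, -2.5); r² = |AB|²/4 = 202/4 = 50.5.
Centre = (-3.5, -2.5).

(-3.5, -2.5)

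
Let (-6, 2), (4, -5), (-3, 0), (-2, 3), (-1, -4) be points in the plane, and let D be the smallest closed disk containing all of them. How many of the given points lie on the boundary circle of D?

2

The farthest pair is (-6, 2)–(4, -5) with squared distance 149. The circle on this segment as diameter has centre (-1, -1.5) and r² = 149/4 = 37.25.
Check (-3, 0): distance² to centre = 6.25 ≤ 37.25, so it lies inside.
All remaining points lie in this disk, and no smaller disk contains both endpoints, so this is the minimum enclosing circle.
The points at distance exactly r from the centre are (-6, 2), (4, -5) — 2 points.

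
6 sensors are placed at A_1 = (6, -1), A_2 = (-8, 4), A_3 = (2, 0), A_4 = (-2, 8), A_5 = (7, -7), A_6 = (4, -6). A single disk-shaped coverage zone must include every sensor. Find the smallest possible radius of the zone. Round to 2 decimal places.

9.31

The minimum enclosing circle of a finite set is fixed by two of the points (as a diameter) or three (as a circumcircle).
The minimum enclosing circle is determined by three boundary points: A_2, A_4, A_5.
Their circumcentre is (-5/21, -8/7) with r² = 38233/441.
The farthest remaining point A_6 is at distance² 18325/441 ≤ 38233/441.
r = √(38233/441) ≈ 9.31.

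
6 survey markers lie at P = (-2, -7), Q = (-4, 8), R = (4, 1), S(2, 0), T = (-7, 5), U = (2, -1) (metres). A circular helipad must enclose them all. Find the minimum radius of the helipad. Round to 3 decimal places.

The minimum enclosing circle of a finite set is fixed by two of the points (as a diameter) or three (as a circumcircle).
The farthest pair is P–Q with squared distance 229. The circle on this segment as diameter has centre (-3, 0.5) and r² = 229/4 = 57.25.
Check R: distance² to centre = 49.25 ≤ 57.25, so it lies inside.
All remaining points lie in this disk, and no smaller disk contains both endpoints, so this is the minimum enclosing circle.
r = √(57.25) ≈ 7.566.

7.566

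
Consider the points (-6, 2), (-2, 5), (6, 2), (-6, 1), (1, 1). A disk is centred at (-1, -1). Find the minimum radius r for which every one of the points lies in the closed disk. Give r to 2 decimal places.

The required radius is the distance from (-1, -1) to the farthest point.
Squared distances: 34, 37, 58, 29, 8.
Maximum is 58, attained at (6, 2).
r = √58 ≈ 7.62.

7.62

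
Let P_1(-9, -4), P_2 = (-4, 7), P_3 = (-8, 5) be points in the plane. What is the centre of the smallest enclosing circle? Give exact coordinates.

(-6.5, 1.5)

Side lengths²: P_1P_2² = 146, P_1P_3² = 82, P_2P_3² = 20.
Since P_1P_2² = 146 ≥ 82 + 20 = 102, the angle opposite P_1P_2 is not acute, so the smallest enclosing circle has P_1P_2 as diameter.
Centre = midpoint of P_1P_2 = (-6.5, 1.5), r² = 146/4 = 36.5.
Centre = (-6.5, 1.5).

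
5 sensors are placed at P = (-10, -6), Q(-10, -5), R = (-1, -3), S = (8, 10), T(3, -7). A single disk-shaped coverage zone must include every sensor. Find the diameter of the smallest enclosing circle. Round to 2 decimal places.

24.08

The farthest pair is P–S with squared distance 580. The circle on this segment as diameter has centre (-1, 2) and r² = 580/4 = 145.
Check Q: distance² to centre = 130 ≤ 145, so it lies inside.
All remaining points lie in this disk, and no smaller disk contains both endpoints, so this is the minimum enclosing circle.
Diameter = 2r = 2√145 ≈ 24.08.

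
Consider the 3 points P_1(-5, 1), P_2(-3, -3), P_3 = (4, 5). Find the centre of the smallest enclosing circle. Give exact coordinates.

Side lengths²: P_1P_2² = 20, P_1P_3² = 97, P_2P_3² = 113.
Since P_2P_3² = 113 < 97 + 20 = 117, the triangle is acute, so the smallest enclosing circle is the circumcircle.
Circumcentre = (7/22, 51/44), r² = 54805/1936.
Centre = (7/22, 51/44).

(7/22, 51/44)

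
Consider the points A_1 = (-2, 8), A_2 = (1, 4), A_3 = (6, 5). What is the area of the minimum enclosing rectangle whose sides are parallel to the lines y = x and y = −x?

In coordinates u = x + y, v = x − y the rectangle is axis-aligned; the map (x,y)→(u,v) scales areas by 2.
u-values: 6, 5, 11; range = 11 − 5 = 6.
v-values: -10, -3, 1; range = 1 − (-10) = 11.
Area = (6 × 11) / 2 = 33.

33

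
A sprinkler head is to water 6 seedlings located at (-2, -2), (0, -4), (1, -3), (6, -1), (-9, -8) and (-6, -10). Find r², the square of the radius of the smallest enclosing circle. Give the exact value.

The farthest pair is (6, -1)–(-9, -8) with squared distance 274. The circle on this segment as diameter has centre (-1.5, -4.5) and r² = 274/4 = 68.5.
Check (-2, -2): distance² to centre = 6.5 ≤ 68.5, so it lies inside.
All remaining points lie in this disk, and no smaller disk contains both endpoints, so this is the minimum enclosing circle.

68.5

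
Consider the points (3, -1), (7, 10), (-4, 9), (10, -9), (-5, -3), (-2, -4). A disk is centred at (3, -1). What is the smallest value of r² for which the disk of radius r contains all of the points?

The required radius is the distance from (3, -1) to the farthest point.
Squared distances: 0, 137, 149, 113, 68, 34.
Maximum is 149, attained at (-4, 9).

149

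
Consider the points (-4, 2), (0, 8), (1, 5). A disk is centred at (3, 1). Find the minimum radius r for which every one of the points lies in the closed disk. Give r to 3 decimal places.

7.616

The required radius is the distance from (3, 1) to the farthest point.
Squared distances: 50, 58, 20.
Maximum is 58, attained at (0, 8).
r = √58 ≈ 7.616.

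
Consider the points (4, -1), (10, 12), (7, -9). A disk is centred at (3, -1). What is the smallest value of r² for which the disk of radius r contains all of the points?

The required radius is the distance from (3, -1) to the farthest point.
Squared distances: 1, 218, 80.
Maximum is 218, attained at (10, 12).

218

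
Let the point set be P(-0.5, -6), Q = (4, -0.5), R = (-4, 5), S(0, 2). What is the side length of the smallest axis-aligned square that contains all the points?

The bounding box has width 8 and height 11.
An axis-aligned square enclosing the set must have side ≥ max(width, height).
So the minimum side is max(8, 11) = 11.

11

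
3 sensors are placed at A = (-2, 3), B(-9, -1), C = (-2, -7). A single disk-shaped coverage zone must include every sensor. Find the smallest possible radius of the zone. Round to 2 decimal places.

Side lengths²: AB² = 65, AC² = 100, BC² = 85.
Since AC² = 100 < 85 + 65 = 150, the triangle is acute, so the smallest enclosing circle is the circumcircle.
Circumcentre = (-53/14, -2), r² = 5525/196.
r = √(5525/196) ≈ 5.31.

5.31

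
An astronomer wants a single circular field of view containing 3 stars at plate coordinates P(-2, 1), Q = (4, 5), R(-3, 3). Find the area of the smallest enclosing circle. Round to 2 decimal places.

Side lengths²: PQ² = 52, PR² = 5, QR² = 53.
Since QR² = 53 < 52 + 5 = 57, the triangle is acute, so the smallest enclosing circle is the circumcircle.
Circumcentre = (0.625, 3.5625), r² = 13.45703125.
Area = π·r² = π·13.45703125 ≈ 42.28.

42.28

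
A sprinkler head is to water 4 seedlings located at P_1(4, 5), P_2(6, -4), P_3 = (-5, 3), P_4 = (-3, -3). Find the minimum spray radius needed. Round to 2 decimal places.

The farthest pair is P_2–P_3 with squared distance 170. The circle on this segment as diameter has centre (0.5, -0.5) and r² = 170/4 = 42.5.
Check P_1: distance² to centre = 42.5 ≤ 42.5, so it lies inside.
All remaining points lie in this disk, and no smaller disk contains both endpoints, so this is the minimum enclosing circle.
r = √(42.5) ≈ 6.52.

6.52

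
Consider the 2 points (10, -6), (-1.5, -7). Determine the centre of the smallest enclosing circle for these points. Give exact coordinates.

(4.25, -6.5)

The smallest circle enclosing two points has them as diameter endpoints.
Centre = midpoint = (4.25, -6.5); r² = |(10, -6)−(-1.5, -7)|²/4 = 133.25/4 = 33.3125.
Centre = (4.25, -6.5).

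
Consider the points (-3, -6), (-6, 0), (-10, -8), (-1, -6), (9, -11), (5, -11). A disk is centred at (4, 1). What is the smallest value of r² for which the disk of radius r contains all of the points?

277

The required radius is the distance from (4, 1) to the farthest point.
Squared distances: 98, 101, 277, 74, 169, 145.
Maximum is 277, attained at (-10, -8).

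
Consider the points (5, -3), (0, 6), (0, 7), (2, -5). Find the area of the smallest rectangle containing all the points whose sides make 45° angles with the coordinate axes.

In coordinates u = x + y, v = x − y the rectangle is axis-aligned; the map (x,y)→(u,v) scales areas by 2.
u-values: 2, 6, 7, -3; range = 7 − (-3) = 10.
v-values: 8, -6, -7, 7; range = 8 − (-7) = 15.
Area = (10 × 15) / 2 = 75.

75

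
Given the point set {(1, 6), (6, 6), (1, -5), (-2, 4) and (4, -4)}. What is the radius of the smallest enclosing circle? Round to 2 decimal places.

The minimum enclosing circle is determined by three boundary points: (6, 6), (1, -5), (-2, 4).
Their circumcentre is (40/13, 9/13) with r² = 6205/169.
The farthest remaining point (1, 6) is at distance² 5490/169 ≤ 6205/169.
r = √(6205/169) ≈ 6.06.

6.06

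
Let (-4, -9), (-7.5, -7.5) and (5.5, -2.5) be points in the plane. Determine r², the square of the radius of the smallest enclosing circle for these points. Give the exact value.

Call the three points A, B, C in the order given.
Side lengths²: AB² = 14.5, AC² = 132.5, BC² = 194.
Since BC² = 194 ≥ 132.5 + 14.5 = 147, the angle opposite BC is not acute, so the smallest enclosing circle has BC as diameter.
Centre = midpoint of BC = (-1, -5), r² = 194/4 = 48.5.

48.5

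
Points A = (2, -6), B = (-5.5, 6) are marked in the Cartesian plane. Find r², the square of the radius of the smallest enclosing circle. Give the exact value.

The smallest circle enclosing two points has them as diameter endpoints.
Centre = midpoint = (-1.75, 0); r² = |AB|²/4 = 200.25/4 = 50.0625.

50.0625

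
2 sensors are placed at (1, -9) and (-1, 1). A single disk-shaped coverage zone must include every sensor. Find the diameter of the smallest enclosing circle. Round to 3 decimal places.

The smallest circle enclosing two points has them as diameter endpoints.
Centre = midpoint = (0, -4); r² = |(1, -9)−(-1, 1)|²/4 = 104/4 = 26.
Diameter = 2r = 2√26 ≈ 10.198.

10.198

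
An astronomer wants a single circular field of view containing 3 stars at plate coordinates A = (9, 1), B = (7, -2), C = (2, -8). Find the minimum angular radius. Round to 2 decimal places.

Side lengths²: AB² = 13, AC² = 130, BC² = 61.
Since AC² = 130 ≥ 61 + 13 = 74, the angle opposite AC is not acute, so the smallest enclosing circle has AC as diameter.
Centre = midpoint of AC = (5.5, -3.5), r² = 130/4 = 32.5.
r = √(32.5) ≈ 5.70.

5.70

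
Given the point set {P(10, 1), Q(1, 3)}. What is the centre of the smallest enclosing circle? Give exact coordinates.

(5.5, 2)

The smallest circle enclosing two points has them as diameter endpoints.
Centre = midpoint = (5.5, 2); r² = |PQ|²/4 = 85/4 = 21.25.
Centre = (5.5, 2).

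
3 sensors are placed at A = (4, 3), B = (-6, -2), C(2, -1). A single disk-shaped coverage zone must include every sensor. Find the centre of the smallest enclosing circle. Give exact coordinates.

(-1, 0.5)

Side lengths²: AB² = 125, AC² = 20, BC² = 65.
Since AB² = 125 ≥ 65 + 20 = 85, the angle opposite AB is not acute, so the smallest enclosing circle has AB as diameter.
Centre = midpoint of AB = (-1, 0.5), r² = 125/4 = 31.25.
Centre = (-1, 0.5).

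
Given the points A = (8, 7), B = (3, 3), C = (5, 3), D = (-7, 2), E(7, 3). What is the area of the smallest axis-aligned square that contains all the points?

The bounding box has width 15 and height 5.
An axis-aligned square enclosing the set must have side ≥ max(width, height).
So the minimum side is max(15, 5) = 15.
Area = 15² = 225.

225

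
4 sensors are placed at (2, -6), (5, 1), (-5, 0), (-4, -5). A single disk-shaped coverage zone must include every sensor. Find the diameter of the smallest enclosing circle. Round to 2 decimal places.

The minimum enclosing circle is determined by three boundary points: (5, 1), (-5, 0), (-4, -5).
Their circumcentre is (7/34, -53/34) with r² = 17069/578.
The farthest remaining point (2, -6) is at distance² 13261/578 ≤ 17069/578.
Diameter = 2r = 2√(17069/578) ≈ 10.87.

10.87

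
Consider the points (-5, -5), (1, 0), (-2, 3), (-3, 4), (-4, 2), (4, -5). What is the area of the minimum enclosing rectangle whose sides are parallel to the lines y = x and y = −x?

In coordinates u = x + y, v = x − y the rectangle is axis-aligned; the map (x,y)→(u,v) scales areas by 2.
u-values: -10, 1, 1, 1, -2, -1; range = 1 − (-10) = 11.
v-values: 0, 1, -5, -7, -6, 9; range = 9 − (-7) = 16.
Area = (11 × 16) / 2 = 88.

88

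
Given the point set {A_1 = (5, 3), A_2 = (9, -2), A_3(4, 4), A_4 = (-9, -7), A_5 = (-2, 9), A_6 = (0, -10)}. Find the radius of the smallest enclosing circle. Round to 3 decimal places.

10.030

A smallest enclosing disk is always determined by at most three of the input points on its boundary.
The minimum enclosing circle is determined by three boundary points: A_2, A_4, A_5.
Their circumcentre is (-45/46, -45/46) with r² = 106445/1058.
The farthest remaining point A_6 is at distance² 87125/1058 ≤ 106445/1058.
r = √(106445/1058) ≈ 10.030.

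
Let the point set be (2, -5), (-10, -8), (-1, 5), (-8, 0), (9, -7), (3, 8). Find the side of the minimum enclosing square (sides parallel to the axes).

The bounding box has width 19 and height 16.
An axis-aligned square enclosing the set must have side ≥ max(width, height).
So the minimum side is max(19, 16) = 19.

19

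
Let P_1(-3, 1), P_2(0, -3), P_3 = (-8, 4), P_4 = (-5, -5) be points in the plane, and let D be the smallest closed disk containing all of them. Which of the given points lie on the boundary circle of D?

P_2, P_3, P_4

The minimum enclosing circle of a finite set is fixed by two of the points (as a diameter) or three (as a circumcircle).
The minimum enclosing circle is determined by three boundary points: P_2, P_3, P_4.
Their circumcentre is (-143/34, 9/34) with r² = 16385/578.
The farthest remaining point P_1 is at distance² 1153/578 ≤ 16385/578.
The points at distance exactly r from the centre are P_2, P_3, P_4 — 3 points.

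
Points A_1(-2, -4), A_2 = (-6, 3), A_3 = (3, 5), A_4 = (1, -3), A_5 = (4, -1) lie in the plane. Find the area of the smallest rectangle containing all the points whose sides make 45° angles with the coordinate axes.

In coordinates u = x + y, v = x − y the rectangle is axis-aligned; the map (x,y)→(u,v) scales areas by 2.
u-values: -6, -3, 8, -2, 3; range = 8 − (-6) = 14.
v-values: 2, -9, -2, 4, 5; range = 5 − (-9) = 14.
Area = (14 × 14) / 2 = 98.

98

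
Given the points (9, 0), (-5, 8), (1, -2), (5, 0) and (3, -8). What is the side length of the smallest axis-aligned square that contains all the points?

16

The bounding box has width 14 and height 16.
An axis-aligned square enclosing the set must have side ≥ max(width, height).
So the minimum side is max(14, 16) = 16.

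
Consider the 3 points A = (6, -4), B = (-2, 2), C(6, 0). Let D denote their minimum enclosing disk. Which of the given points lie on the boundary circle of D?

Side lengths²: AB² = 100, AC² = 16, BC² = 68.
Since AB² = 100 ≥ 68 + 16 = 84, the angle opposite AB is not acute, so the smallest enclosing circle has AB as diameter.
Centre = midpoint of AB = (2, -1), r² = 100/4 = 25.
The points at distance exactly r from the centre are A, B — 2 points.

A, B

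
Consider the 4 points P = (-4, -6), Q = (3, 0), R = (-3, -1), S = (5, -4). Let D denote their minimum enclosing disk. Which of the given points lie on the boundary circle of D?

By Welzl's lemma the MEC is supported by two points (diametrically opposite) or three points (on a circumcircle).
The minimum enclosing circle is determined by three boundary points: P, Q, S.
Their circumcentre is (0.25, -3.875) with r² = 22.578125.
The farthest remaining point R is at distance² 18.828125 ≤ 22.578125.
The points at distance exactly r from the centre are P, Q, S — 3 points.

P, Q, S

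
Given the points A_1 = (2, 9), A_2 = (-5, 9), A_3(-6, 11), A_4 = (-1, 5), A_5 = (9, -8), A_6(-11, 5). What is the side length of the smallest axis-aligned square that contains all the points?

The bounding box has width 20 and height 19.
An axis-aligned square enclosing the set must have side ≥ max(width, height).
So the minimum side is max(20, 19) = 20.

20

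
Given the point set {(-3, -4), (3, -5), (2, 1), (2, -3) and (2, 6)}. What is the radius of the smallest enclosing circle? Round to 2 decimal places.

A smallest enclosing disk is always determined by at most three of the input points on its boundary.
The minimum enclosing circle is determined by three boundary points: (-3, -4), (3, -5), (2, 6).
Their circumcentre is (21/26, 9/26) with r² = 11285/338.
The farthest remaining point (2, -3) is at distance² 4265/338 ≤ 11285/338.
r = √(11285/338) ≈ 5.78.

5.78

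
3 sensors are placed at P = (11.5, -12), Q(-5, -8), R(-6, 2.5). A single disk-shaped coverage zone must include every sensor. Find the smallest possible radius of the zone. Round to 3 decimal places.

Side lengths²: PQ² = 288.25, PR² = 516.5, QR² = 111.25.
Since PR² = 516.5 ≥ 288.25 + 111.25 = 399.5, the angle opposite PR is not acute, so the smallest enclosing circle has PR as diameter.
Centre = midpoint of PR = (2.75, -4.75), r² = 516.5/4 = 129.125.
r = √(129.125) ≈ 11.363.

11.363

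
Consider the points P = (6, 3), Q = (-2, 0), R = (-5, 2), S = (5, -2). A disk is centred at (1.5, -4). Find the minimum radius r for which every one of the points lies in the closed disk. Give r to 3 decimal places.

The required radius is the distance from (1.5, -4) to the farthest point.
Squared distances: 69.25, 28.25, 78.25, 16.25.
Maximum is 78.25, attained at R.
r = √(78.25) ≈ 8.846.

8.846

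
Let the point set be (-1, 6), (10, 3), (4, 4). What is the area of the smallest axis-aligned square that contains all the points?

121

The bounding box has width 11 and height 3.
An axis-aligned square enclosing the set must have side ≥ max(width, height).
So the minimum side is max(11, 3) = 11.
Area = 11² = 121.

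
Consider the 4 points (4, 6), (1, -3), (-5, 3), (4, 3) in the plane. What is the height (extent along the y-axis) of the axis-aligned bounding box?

max y = 6, min y = -3, so height = 9.

9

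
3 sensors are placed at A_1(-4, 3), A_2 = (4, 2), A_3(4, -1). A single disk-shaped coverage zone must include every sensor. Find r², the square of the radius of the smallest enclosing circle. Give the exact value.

Side lengths²: A_1A_2² = 65, A_1A_3² = 80, A_2A_3² = 9.
Since A_1A_3² = 80 ≥ 65 + 9 = 74, the angle opposite A_1A_3 is not acute, so the smallest enclosing circle has A_1A_3 as diameter.
Centre = midpoint of A_1A_3 = (0, 1), r² = 80/4 = 20.

20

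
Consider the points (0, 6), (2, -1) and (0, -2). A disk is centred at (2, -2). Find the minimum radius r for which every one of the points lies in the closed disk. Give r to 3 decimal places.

8.246

The required radius is the distance from (2, -2) to the farthest point.
Squared distances: 68, 1, 4.
Maximum is 68, attained at (0, 6).
r = √68 ≈ 8.246.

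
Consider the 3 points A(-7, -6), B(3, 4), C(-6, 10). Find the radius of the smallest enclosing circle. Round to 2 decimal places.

Side lengths²: AB² = 200, AC² = 257, BC² = 117.
Since AC² = 257 < 200 + 117 = 317, the triangle is acute, so the smallest enclosing circle is the circumcircle.
Circumcentre = (-4.9, 1.9), r² = 66.82.
r = √(66.82) ≈ 8.17.

8.17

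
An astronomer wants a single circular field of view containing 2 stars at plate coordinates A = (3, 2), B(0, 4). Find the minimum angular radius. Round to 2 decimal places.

1.80

The smallest circle enclosing two points has them as diameter endpoints.
Centre = midpoint = (1.5, 3); r² = |AB|²/4 = 13/4 = 3.25.
r = √(3.25) ≈ 1.80.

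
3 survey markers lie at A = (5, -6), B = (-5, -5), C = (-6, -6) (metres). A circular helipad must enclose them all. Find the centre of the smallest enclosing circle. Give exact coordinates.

Side lengths²: AB² = 101, AC² = 121, BC² = 2.
Since AC² = 121 ≥ 101 + 2 = 103, the angle opposite AC is not acute, so the smallest enclosing circle has AC as diameter.
Centre = midpoint of AC = (-0.5, -6), r² = 121/4 = 30.25.
Centre = (-0.5, -6).

(-0.5, -6)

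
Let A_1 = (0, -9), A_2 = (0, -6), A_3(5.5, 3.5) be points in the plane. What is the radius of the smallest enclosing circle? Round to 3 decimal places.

Side lengths²: A_1A_2² = 9, A_1A_3² = 186.5, A_2A_3² = 120.5.
Since A_1A_3² = 186.5 ≥ 120.5 + 9 = 129.5, the angle opposite A_1A_3 is not acute, so the smallest enclosing circle has A_1A_3 as diameter.
Centre = midpoint of A_1A_3 = (2.75, -2.75), r² = 186.5/4 = 46.625.
r = √(46.625) ≈ 6.828.

6.828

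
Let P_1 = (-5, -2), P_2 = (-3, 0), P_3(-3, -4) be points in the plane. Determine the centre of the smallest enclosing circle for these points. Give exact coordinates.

(-3, -2)

Side lengths²: P_1P_2² = 8, P_1P_3² = 8, P_2P_3² = 16.
Since P_2P_3² = 16 ≥ 8 + 8 = 16, the angle opposite P_2P_3 is not acute, so the smallest enclosing circle has P_2P_3 as diameter.
Centre = midpoint of P_2P_3 = (-3, -2), r² = 16/4 = 4.
Centre = (-3, -2).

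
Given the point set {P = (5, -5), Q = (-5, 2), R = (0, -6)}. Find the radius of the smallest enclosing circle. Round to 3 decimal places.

Side lengths²: PQ² = 149, PR² = 26, QR² = 89.
Since PQ² = 149 ≥ 89 + 26 = 115, the angle opposite PQ is not acute, so the smallest enclosing circle has PQ as diameter.
Centre = midpoint of PQ = (0, -1.5), r² = 149/4 = 37.25.
r = √(37.25) ≈ 6.103.

6.103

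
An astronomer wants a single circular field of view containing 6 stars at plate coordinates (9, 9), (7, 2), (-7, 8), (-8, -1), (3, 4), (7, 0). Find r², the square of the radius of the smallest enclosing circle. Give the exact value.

By Welzl's lemma the MEC is supported by two points (diametrically opposite) or three points (on a circumcircle).
The farthest pair is (9, 9)–(-8, -1) with squared distance 389. The circle on this segment as diameter has centre (0.5, 4) and r² = 389/4 = 97.25.
Check (7, 2): distance² to centre = 46.25 ≤ 97.25, so it lies inside.
All remaining points lie in this disk, and no smaller disk contains both endpoints, so this is the minimum enclosing circle.

97.25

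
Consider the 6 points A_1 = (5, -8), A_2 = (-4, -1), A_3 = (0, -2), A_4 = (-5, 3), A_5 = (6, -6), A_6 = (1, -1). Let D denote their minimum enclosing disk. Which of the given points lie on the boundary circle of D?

By Welzl's lemma the MEC is supported by two points (diametrically opposite) or three points (on a circumcircle).
The farthest pair is A_1–A_4 with squared distance 221. The circle on this segment as diameter has centre (0, -2.5) and r² = 221/4 = 55.25.
Check A_2: distance² to centre = 18.25 ≤ 55.25, so it lies inside.
All remaining points lie in this disk, and no smaller disk contains both endpoints, so this is the minimum enclosing circle.
The points at distance exactly r from the centre are A_1, A_4 — 2 points.

A_1, A_4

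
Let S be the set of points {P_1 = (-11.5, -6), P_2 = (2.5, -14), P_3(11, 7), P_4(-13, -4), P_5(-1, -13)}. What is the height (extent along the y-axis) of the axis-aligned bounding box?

21

max y = 7, min y = -14, so height = 21.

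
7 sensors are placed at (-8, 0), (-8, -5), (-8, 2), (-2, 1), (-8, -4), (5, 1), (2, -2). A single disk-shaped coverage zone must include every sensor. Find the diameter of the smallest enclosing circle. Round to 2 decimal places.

14.36

The minimum enclosing circle is determined by three boundary points: (-8, -5), (-8, 2), (5, 1).
Their circumcentre is (-45/26, -1.5) with r² = 17425/338.
The farthest remaining point (-8, -4) is at distance² 15397/338 ≤ 17425/338.
Diameter = 2r = 2√(17425/338) ≈ 14.36.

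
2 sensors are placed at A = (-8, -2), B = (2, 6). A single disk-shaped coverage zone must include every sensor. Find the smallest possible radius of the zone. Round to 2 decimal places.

The smallest circle enclosing two points has them as diameter endpoints.
Centre = midpoint = (-3, 2); r² = |AB|²/4 = 164/4 = 41.
r = √41 ≈ 6.40.

6.40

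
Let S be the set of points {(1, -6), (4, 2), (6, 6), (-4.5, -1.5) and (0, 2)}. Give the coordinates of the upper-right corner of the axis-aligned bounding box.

(6, 6)

x-range [-4.5, 6], y-range [-6, 6].
The upper-right corner is (6, 6).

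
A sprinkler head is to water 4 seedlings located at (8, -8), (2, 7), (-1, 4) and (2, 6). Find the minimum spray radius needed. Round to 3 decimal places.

The farthest pair is (8, -8)–(2, 7) with squared distance 261. The circle on this segment as diameter has centre (5, -0.5) and r² = 261/4 = 65.25.
Check (-1, 4): distance² to centre = 56.25 ≤ 65.25, so it lies inside.
All remaining points lie in this disk, and no smaller disk contains both endpoints, so this is the minimum enclosing circle.
r = √(65.25) ≈ 8.078.

8.078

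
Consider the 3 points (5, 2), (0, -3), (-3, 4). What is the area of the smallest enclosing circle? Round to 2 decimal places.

Call the three points A, B, C in the order given.
Side lengths²: AB² = 50, AC² = 68, BC² = 58.
Since AC² = 68 < 58 + 50 = 108, the triangle is acute, so the smallest enclosing circle is the circumcircle.
Circumcentre = (0.6, 1.4), r² = 19.72.
Area = π·r² = π·19.72 ≈ 61.95.

61.95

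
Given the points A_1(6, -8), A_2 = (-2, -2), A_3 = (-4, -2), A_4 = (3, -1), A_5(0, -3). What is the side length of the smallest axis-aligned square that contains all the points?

The bounding box has width 10 and height 7.
An axis-aligned square enclosing the set must have side ≥ max(width, height).
So the minimum side is max(10, 7) = 10.

10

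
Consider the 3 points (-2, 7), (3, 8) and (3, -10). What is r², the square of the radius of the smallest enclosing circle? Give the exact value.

81.64

Call the three points A, B, C in the order given.
Side lengths²: AB² = 26, AC² = 314, BC² = 324.
Since BC² = 324 < 314 + 26 = 340, the triangle is acute, so the smallest enclosing circle is the circumcircle.
Circumcentre = (2.2, -1), r² = 81.64.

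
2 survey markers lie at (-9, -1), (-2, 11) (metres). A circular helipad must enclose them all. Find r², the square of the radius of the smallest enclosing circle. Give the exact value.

48.25

The smallest circle enclosing two points has them as diameter endpoints.
Centre = midpoint = (-5.5, 5); r² = |(-9, -1)−(-2, 11)|²/4 = 193/4 = 48.25.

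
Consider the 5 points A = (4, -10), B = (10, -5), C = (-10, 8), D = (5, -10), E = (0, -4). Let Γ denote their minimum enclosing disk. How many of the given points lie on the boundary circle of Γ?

The minimum enclosing circle of a finite set is fixed by two of the points (as a diameter) or three (as a circumcircle).
The minimum enclosing circle is determined by three boundary points: B, C, D.
Their circumcentre is (-13/22, 13/22) with r² = 34709/242.
The farthest remaining point A is at distance² 32245/242 ≤ 34709/242.
The points at distance exactly r from the centre are B, C, D — 3 points.

3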